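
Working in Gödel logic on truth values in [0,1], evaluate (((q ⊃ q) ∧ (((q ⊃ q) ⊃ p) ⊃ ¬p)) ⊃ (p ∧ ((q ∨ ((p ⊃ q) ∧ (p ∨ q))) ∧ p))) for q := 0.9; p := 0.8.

(q ⊃ q): 0.9 ≤ 0.9, so result = 1
(q ⊃ q): 0.9 ≤ 0.9, so result = 1
((q ⊃ q) ⊃ p): 1 > 0.8, so result = 0.8
¬p: Gödel ¬ of 0.8 = 0 (operand ≠ 0)
(((q ⊃ q) ⊃ p) ⊃ ¬p): 0.8 > 0, so result = 0
((q ⊃ q) ∧ (((q ⊃ q) ⊃ p) ⊃ ¬p)) = min(1, 0) = 0
(p ⊃ q): 0.8 ≤ 0.9, so result = 1
(p ∨ q) = max(0.8, 0.9) = 0.9
((p ⊃ q) ∧ (p ∨ q)) = min(1, 0.9) = 0.9
(q ∨ ((p ⊃ q) ∧ (p ∨ q))) = max(0.9, 0.9) = 0.9
((q ∨ ((p ⊃ q) ∧ (p ∨ q))) ∧ p) = min(0.9, 0.8) = 0.8
(p ∧ ((q ∨ ((p ⊃ q) ∧ (p ∨ q))) ∧ p)) = min(0.8, 0.8) = 0.8
(((q ⊃ q) ∧ (((q ⊃ q) ⊃ p) ⊃ ¬p)) ⊃ (p ∧ ((q ∨ ((p ⊃ q) ∧ (p ∨ q))) ∧ p))): 0 ≤ 0.8, so result = 1

1.00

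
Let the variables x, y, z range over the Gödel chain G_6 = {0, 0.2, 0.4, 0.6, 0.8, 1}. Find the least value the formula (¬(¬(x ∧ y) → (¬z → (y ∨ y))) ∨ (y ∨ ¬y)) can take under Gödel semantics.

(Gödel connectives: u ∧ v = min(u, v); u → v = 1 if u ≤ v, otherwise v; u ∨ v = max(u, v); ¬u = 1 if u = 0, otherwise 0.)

0.20

The minimum is attained at x = 0, y = 0.2, z = 0:
  (x ∧ y) = min(0, 0.2) = 0
  ¬(x ∧ y): Gödel ¬ of 0 = 1 (operand is 0)
  ¬z: Gödel ¬ of 0 = 1 (operand is 0)
  (y ∨ y) = max(0.2, 0.2) = 0.2
  (¬z → (y ∨ y)): 1 > 0.2, so result = 0.2
  (¬(x ∧ y) → (¬z → (y ∨ y))): 1 > 0.2, so result = 0.2
  ¬(¬(x ∧ y) → (¬z → (y ∨ y))): Gödel ¬ of 0.2 = 0 (operand ≠ 0)
  ¬y: Gödel ¬ of 0.2 = 0 (operand ≠ 0)
  (y ∨ ¬y) = max(0.2, 0) = 0.2
  (¬(¬(x ∧ y) → (¬z → (y ∨ y))) ∨ (y ∨ ¬y)) = max(0, 0.2) = 0.2
Checking all 216 assignments confirms none give a value below 0.20.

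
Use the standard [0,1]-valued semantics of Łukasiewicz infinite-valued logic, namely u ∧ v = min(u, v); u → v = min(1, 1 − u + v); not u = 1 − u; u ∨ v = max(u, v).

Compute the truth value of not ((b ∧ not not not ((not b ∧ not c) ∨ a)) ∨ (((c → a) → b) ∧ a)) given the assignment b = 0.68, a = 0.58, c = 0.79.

not b: Łukasiewicz ¬ gives 1 − 0.68 = 0.32
not c: Łukasiewicz ¬ gives 1 − 0.79 = 0.21
(not b ∧ not c) = min(0.32, 0.21) = 0.21
((not b ∧ not c) ∨ a) = max(0.21, 0.58) = 0.58
not ((not b ∧ not c) ∨ a): Łukasiewicz ¬ gives 1 − 0.58 = 0.42
not not ((not b ∧ not c) ∨ a): Łukasiewicz ¬ gives 1 − 0.42 = 0.58
not not not ((not b ∧ not c) ∨ a): Łukasiewicz ¬ gives 1 − 0.58 = 0.42
(b ∧ not not not ((not b ∧ not c) ∨ a)) = min(0.68, 0.42) = 0.42
(c → a): min(1, 1 − 0.79 + 0.58) = 0.79
((c → a) → b): min(1, 1 − 0.79 + 0.68) = 0.89
(((c → a) → b) ∧ a) = min(0.89, 0.58) = 0.58
((b ∧ not not not ((not b ∧ not c) ∨ a)) ∨ (((c → a) → b) ∧ a)) = max(0.42, 0.58) = 0.58
not ((b ∧ not not not ((not b ∧ not c) ∨ a)) ∨ (((c → a) → b) ∧ a)): Łukasiewicz ¬ gives 1 − 0.58 = 0.42

0.42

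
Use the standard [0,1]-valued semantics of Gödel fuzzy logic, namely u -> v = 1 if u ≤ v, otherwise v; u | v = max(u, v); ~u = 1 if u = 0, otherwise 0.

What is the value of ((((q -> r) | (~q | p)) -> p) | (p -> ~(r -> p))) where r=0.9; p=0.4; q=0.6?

0.40

(q -> r): 0.6 ≤ 0.9, so result = 1
~q: Gödel ¬ of 0.6 = 0 (operand ≠ 0)
(~q | p) = max(0, 0.4) = 0.4
((q -> r) | (~q | p)) = max(1, 0.4) = 1
(((q -> r) | (~q | p)) -> p): 1 > 0.4, so result = 0.4
(r -> p): 0.9 > 0.4, so result = 0.4
~(r -> p): Gödel ¬ of 0.4 = 0 (operand ≠ 0)
(p -> ~(r -> p)): 0.4 > 0, so result = 0
((((q -> r) | (~q | p)) -> p) | (p -> ~(r -> p))) = max(0.4, 0) = 0.4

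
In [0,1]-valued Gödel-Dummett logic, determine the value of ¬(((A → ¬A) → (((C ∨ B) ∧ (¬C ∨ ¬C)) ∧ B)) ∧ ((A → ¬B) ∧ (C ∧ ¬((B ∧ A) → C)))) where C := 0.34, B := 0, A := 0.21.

1.00

¬A: Gödel ¬ of 0.21 = 0 (operand ≠ 0)
(A → ¬A): 0.21 > 0, so result = 0
(C ∨ B) = max(0.34, 0) = 0.34
¬C: Gödel ¬ of 0.34 = 0 (operand ≠ 0)
¬C: Gödel ¬ of 0.34 = 0 (operand ≠ 0)
(¬C ∨ ¬C) = max(0, 0) = 0
((C ∨ B) ∧ (¬C ∨ ¬C)) = min(0.34, 0) = 0
(((C ∨ B) ∧ (¬C ∨ ¬C)) ∧ B) = min(0, 0) = 0
((A → ¬A) → (((C ∨ B) ∧ (¬C ∨ ¬C)) ∧ B)): 0 ≤ 0, so result = 1
¬B: Gödel ¬ of 0 = 1 (operand is 0)
(A → ¬B): 0.21 ≤ 1, so result = 1
(B ∧ A) = min(0, 0.21) = 0
((B ∧ A) → C): 0 ≤ 0.34, so result = 1
¬((B ∧ A) → C): Gödel ¬ of 1 = 0 (operand ≠ 0)
(C ∧ ¬((B ∧ A) → C)) = min(0.34, 0) = 0
((A → ¬B) ∧ (C ∧ ¬((B ∧ A) → C))) = min(1, 0) = 0
(((A → ¬A) → (((C ∨ B) ∧ (¬C ∨ ¬C)) ∧ B)) ∧ ((A → ¬B) ∧ (C ∧ ¬((B ∧ A) → C)))) = min(1, 0) = 0
¬(((A → ¬A) → (((C ∨ B) ∧ (¬C ∨ ¬C)) ∧ B)) ∧ ((A → ¬B) ∧ (C ∧ ¬((B ∧ A) → C)))): Gödel ¬ of 0 = 1 (operand is 0)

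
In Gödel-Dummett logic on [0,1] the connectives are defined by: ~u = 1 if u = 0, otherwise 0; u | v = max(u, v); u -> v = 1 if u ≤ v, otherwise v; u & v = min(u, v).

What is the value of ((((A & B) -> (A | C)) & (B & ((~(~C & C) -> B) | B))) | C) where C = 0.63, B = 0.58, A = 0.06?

(A & B) = min(0.06, 0.58) = 0.06
(A | C) = max(0.06, 0.63) = 0.63
((A & B) -> (A | C)): 0.06 ≤ 0.63, so result = 1
~C: Gödel ¬ of 0.63 = 0 (operand ≠ 0)
(~C & C) = min(0, 0.63) = 0
~(~C & C): Gödel ¬ of 0 = 1 (operand is 0)
(~(~C & C) -> B): 1 > 0.58, so result = 0.58
((~(~C & C) -> B) | B) = max(0.58, 0.58) = 0.58
(B & ((~(~C & C) -> B) | B)) = min(0.58, 0.58) = 0.58
(((A & B) -> (A | C)) & (B & ((~(~C & C) -> B) | B))) = min(1, 0.58) = 0.58
((((A & B) -> (A | C)) & (B & ((~(~C & C) -> B) | B))) | C) = max(0.58, 0.63) = 0.63

0.63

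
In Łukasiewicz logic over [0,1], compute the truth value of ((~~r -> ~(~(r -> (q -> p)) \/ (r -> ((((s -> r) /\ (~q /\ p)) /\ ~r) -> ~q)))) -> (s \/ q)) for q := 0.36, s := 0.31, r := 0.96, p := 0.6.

~r: Łukasiewicz ¬ gives 1 − 0.96 = 0.04
~~r: Łukasiewicz ¬ gives 1 − 0.04 = 0.96
(q -> p): min(1, 1 − 0.36 + 0.6) = 1
(r -> (q -> p)): min(1, 1 − 0.96 + 1) = 1
~(r -> (q -> p)): Łukasiewicz ¬ gives 1 − 1 = 0
(s -> r): min(1, 1 − 0.31 + 0.96) = 1
~q: Łukasiewicz ¬ gives 1 − 0.36 = 0.64
(~q /\ p) = min(0.64, 0.6) = 0.6
((s -> r) /\ (~q /\ p)) = min(1, 0.6) = 0.6
~r: Łukasiewicz ¬ gives 1 − 0.96 = 0.04
(((s -> r) /\ (~q /\ p)) /\ ~r) = min(0.6, 0.04) = 0.04
~q: Łukasiewicz ¬ gives 1 − 0.36 = 0.64
((((s -> r) /\ (~q /\ p)) /\ ~r) -> ~q): min(1, 1 − 0.04 + 0.64) = 1
(r -> ((((s -> r) /\ (~q /\ p)) /\ ~r) -> ~q)): min(1, 1 − 0.96 + 1) = 1
(~(r -> (q -> p)) \/ (r -> ((((s -> r) /\ (~q /\ p)) /\ ~r) -> ~q))) = max(0, 1) = 1
~(~(r -> (q -> p)) \/ (r -> ((((s -> r) /\ (~q /\ p)) /\ ~r) -> ~q))): Łukasiewicz ¬ gives 1 − 1 = 0
(~~r -> ~(~(r -> (q -> p)) \/ (r -> ((((s -> r) /\ (~q /\ p)) /\ ~r) -> ~q)))): min(1, 1 − 0.96 + 0) = 0.04
(s \/ q) = max(0.31, 0.36) = 0.36
((~~r -> ~(~(r -> (q -> p)) \/ (r -> ((((s -> r) /\ (~q /\ p)) /\ ~r) -> ~q)))) -> (s \/ q)): min(1, 1 − 0.04 + 0.36) = 1

1.00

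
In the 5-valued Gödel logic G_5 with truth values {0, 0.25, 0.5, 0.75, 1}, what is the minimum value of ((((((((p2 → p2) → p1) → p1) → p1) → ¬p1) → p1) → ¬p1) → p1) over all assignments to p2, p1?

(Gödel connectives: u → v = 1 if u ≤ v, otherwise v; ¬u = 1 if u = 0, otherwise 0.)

The minimum is attained at p2 = 0, p1 = 0:
  (p2 → p2): 0 ≤ 0, so result = 1
  ((p2 → p2) → p1): 1 > 0, so result = 0
  (((p2 → p2) → p1) → p1): 0 ≤ 0, so result = 1
  ((((p2 → p2) → p1) → p1) → p1): 1 > 0, so result = 0
  ¬p1: Gödel ¬ of 0 = 1 (operand is 0)
  (((((p2 → p2) → p1) → p1) → p1) → ¬p1): 0 ≤ 1, so result = 1
  ((((((p2 → p2) → p1) → p1) → p1) → ¬p1) → p1): 1 > 0, so result = 0
  ¬p1: Gödel ¬ of 0 = 1 (operand is 0)
  (((((((p2 → p2) → p1) → p1) → p1) → ¬p1) → p1) → ¬p1): 0 ≤ 1, so result = 1
  ((((((((p2 → p2) → p1) → p1) → p1) → ¬p1) → p1) → ¬p1) → p1): 1 > 0, so result = 0
Checking all 25 assignments confirms none give a value below 0.00.

0.00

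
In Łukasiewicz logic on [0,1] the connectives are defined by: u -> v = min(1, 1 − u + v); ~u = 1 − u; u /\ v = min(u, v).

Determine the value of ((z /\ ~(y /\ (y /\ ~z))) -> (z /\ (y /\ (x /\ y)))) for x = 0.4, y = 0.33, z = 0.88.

0.45

~z: Łukasiewicz ¬ gives 1 − 0.88 = 0.12
(y /\ ~z) = min(0.33, 0.12) = 0.12
(y /\ (y /\ ~z)) = min(0.33, 0.12) = 0.12
~(y /\ (y /\ ~z)): Łukasiewicz ¬ gives 1 − 0.12 = 0.88
(z /\ ~(y /\ (y /\ ~z))) = min(0.88, 0.88) = 0.88
(x /\ y) = min(0.4, 0.33) = 0.33
(y /\ (x /\ y)) = min(0.33, 0.33) = 0.33
(z /\ (y /\ (x /\ y))) = min(0.88, 0.33) = 0.33
((z /\ ~(y /\ (y /\ ~z))) -> (z /\ (y /\ (x /\ y)))): min(1, 1 − 0.88 + 0.33) = 0.45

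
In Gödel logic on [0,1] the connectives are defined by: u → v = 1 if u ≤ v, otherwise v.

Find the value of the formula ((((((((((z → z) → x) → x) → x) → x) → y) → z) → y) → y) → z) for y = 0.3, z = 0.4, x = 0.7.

0.40

(z → z): 0.4 ≤ 0.4, so result = 1
((z → z) → x): 1 > 0.7, so result = 0.7
(((z → z) → x) → x): 0.7 ≤ 0.7, so result = 1
((((z → z) → x) → x) → x): 1 > 0.7, so result = 0.7
(((((z → z) → x) → x) → x) → x): 0.7 ≤ 0.7, so result = 1
((((((z → z) → x) → x) → x) → x) → y): 1 > 0.3, so result = 0.3
(((((((z → z) → x) → x) → x) → x) → y) → z): 0.3 ≤ 0.4, so result = 1
((((((((z → z) → x) → x) → x) → x) → y) → z) → y): 1 > 0.3, so result = 0.3
(((((((((z → z) → x) → x) → x) → x) → y) → z) → y) → y): 0.3 ≤ 0.3, so result = 1
((((((((((z → z) → x) → x) → x) → x) → y) → z) → y) → y) → z): 1 > 0.4, so result = 0.4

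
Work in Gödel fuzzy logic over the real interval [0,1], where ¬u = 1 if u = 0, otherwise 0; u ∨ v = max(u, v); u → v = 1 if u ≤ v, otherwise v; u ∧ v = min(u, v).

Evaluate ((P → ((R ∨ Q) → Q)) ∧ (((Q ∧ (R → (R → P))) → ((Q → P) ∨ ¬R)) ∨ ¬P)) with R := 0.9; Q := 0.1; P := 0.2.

(R ∨ Q) = max(0.9, 0.1) = 0.9
((R ∨ Q) → Q): 0.9 > 0.1, so result = 0.1
(P → ((R ∨ Q) → Q)): 0.2 > 0.1, so result = 0.1
(R → P): 0.9 > 0.2, so result = 0.2
(R → (R → P)): 0.9 > 0.2, so result = 0.2
(Q ∧ (R → (R → P))) = min(0.1, 0.2) = 0.1
(Q → P): 0.1 ≤ 0.2, so result = 1
¬R: Gödel ¬ of 0.9 = 0 (operand ≠ 0)
((Q → P) ∨ ¬R) = max(1, 0) = 1
((Q ∧ (R → (R → P))) → ((Q → P) ∨ ¬R)): 0.1 ≤ 1, so result = 1
¬P: Gödel ¬ of 0.2 = 0 (operand ≠ 0)
(((Q ∧ (R → (R → P))) → ((Q → P) ∨ ¬R)) ∨ ¬P) = max(1, 0) = 1
((P → ((R ∨ Q) → Q)) ∧ (((Q ∧ (R → (R → P))) → ((Q → P) ∨ ¬R)) ∨ ¬P)) = min(0.1, 1) = 0.1

0.10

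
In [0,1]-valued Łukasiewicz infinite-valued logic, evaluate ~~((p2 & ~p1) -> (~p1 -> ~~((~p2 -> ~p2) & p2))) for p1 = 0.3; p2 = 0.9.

1.00

~p1: Łukasiewicz ¬ gives 1 − 0.3 = 0.7
(p2 & ~p1) = min(0.9, 0.7) = 0.7
~p1: Łukasiewicz ¬ gives 1 − 0.3 = 0.7
~p2: Łukasiewicz ¬ gives 1 − 0.9 = 0.1
~p2: Łukasiewicz ¬ gives 1 − 0.9 = 0.1
(~p2 -> ~p2): min(1, 1 − 0.1 + 0.1) = 1
((~p2 -> ~p2) & p2) = min(1, 0.9) = 0.9
~((~p2 -> ~p2) & p2): Łukasiewicz ¬ gives 1 − 0.9 = 0.1
~~((~p2 -> ~p2) & p2): Łukasiewicz ¬ gives 1 − 0.1 = 0.9
(~p1 -> ~~((~p2 -> ~p2) & p2)): min(1, 1 − 0.7 + 0.9) = 1
((p2 & ~p1) -> (~p1 -> ~~((~p2 -> ~p2) & p2))): min(1, 1 − 0.7 + 1) = 1
~((p2 & ~p1) -> (~p1 -> ~~((~p2 -> ~p2) & p2))): Łukasiewicz ¬ gives 1 − 1 = 0
~~((p2 & ~p1) -> (~p1 -> ~~((~p2 -> ~p2) & p2))): Łukasiewicz ¬ gives 1 − 0 = 1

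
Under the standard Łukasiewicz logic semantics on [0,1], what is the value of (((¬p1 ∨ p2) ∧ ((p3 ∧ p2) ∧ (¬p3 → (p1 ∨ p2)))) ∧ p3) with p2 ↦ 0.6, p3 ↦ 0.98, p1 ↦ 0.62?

0.60

¬p1: Łukasiewicz ¬ gives 1 − 0.62 = 0.38
(¬p1 ∨ p2) = max(0.38, 0.6) = 0.6
(p3 ∧ p2) = min(0.98, 0.6) = 0.6
¬p3: Łukasiewicz ¬ gives 1 − 0.98 = 0.02
(p1 ∨ p2) = max(0.62, 0.6) = 0.62
(¬p3 → (p1 ∨ p2)): min(1, 1 − 0.02 + 0.62) = 1
((p3 ∧ p2) ∧ (¬p3 → (p1 ∨ p2))) = min(0.6, 1) = 0.6
((¬p1 ∨ p2) ∧ ((p3 ∧ p2) ∧ (¬p3 → (p1 ∨ p2)))) = min(0.6, 0.6) = 0.6
(((¬p1 ∨ p2) ∧ ((p3 ∧ p2) ∧ (¬p3 → (p1 ∨ p2)))) ∧ p3) = min(0.6, 0.98) = 0.6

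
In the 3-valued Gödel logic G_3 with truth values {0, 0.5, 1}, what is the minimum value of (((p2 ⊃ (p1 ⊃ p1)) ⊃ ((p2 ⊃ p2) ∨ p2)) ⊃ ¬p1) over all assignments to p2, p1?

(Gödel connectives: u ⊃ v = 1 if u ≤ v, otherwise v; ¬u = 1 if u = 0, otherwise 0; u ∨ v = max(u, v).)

0.00

The minimum is attained at p2 = 0, p1 = 0.5:
  (p1 ⊃ p1): 0.5 ≤ 0.5, so result = 1
  (p2 ⊃ (p1 ⊃ p1)): 0 ≤ 1, so result = 1
  (p2 ⊃ p2): 0 ≤ 0, so result = 1
  ((p2 ⊃ p2) ∨ p2) = max(1, 0) = 1
  ((p2 ⊃ (p1 ⊃ p1)) ⊃ ((p2 ⊃ p2) ∨ p2)): 1 ≤ 1, so result = 1
  ¬p1: Gödel ¬ of 0.5 = 0 (operand ≠ 0)
  (((p2 ⊃ (p1 ⊃ p1)) ⊃ ((p2 ⊃ p2) ∨ p2)) ⊃ ¬p1): 1 > 0, so result = 0
Checking all 9 assignments confirms none give a value below 0.00.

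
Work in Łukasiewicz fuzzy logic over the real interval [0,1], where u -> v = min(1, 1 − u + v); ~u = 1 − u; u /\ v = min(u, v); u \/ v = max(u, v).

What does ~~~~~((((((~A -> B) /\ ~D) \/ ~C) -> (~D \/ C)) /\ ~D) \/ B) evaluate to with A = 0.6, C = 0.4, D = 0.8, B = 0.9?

~A: Łukasiewicz ¬ gives 1 − 0.6 = 0.4
(~A -> B): min(1, 1 − 0.4 + 0.9) = 1
~D: Łukasiewicz ¬ gives 1 − 0.8 = 0.2
((~A -> B) /\ ~D) = min(1, 0.2) = 0.2
~C: Łukasiewicz ¬ gives 1 − 0.4 = 0.6
(((~A -> B) /\ ~D) \/ ~C) = max(0.2, 0.6) = 0.6
~D: Łukasiewicz ¬ gives 1 − 0.8 = 0.2
(~D \/ C) = max(0.2, 0.4) = 0.4
((((~A -> B) /\ ~D) \/ ~C) -> (~D \/ C)): min(1, 1 − 0.6 + 0.4) = 0.8
~D: Łukasiewicz ¬ gives 1 − 0.8 = 0.2
(((((~A -> B) /\ ~D) \/ ~C) -> (~D \/ C)) /\ ~D) = min(0.8, 0.2) = 0.2
((((((~A -> B) /\ ~D) \/ ~C) -> (~D \/ C)) /\ ~D) \/ B) = max(0.2, 0.9) = 0.9
~((((((~A -> B) /\ ~D) \/ ~C) -> (~D \/ C)) /\ ~D) \/ B): Łukasiewicz ¬ gives 1 − 0.9 = 0.1
~~((((((~A -> B) /\ ~D) \/ ~C) -> (~D \/ C)) /\ ~D) \/ B): Łukasiewicz ¬ gives 1 − 0.1 = 0.9
~~~((((((~A -> B) /\ ~D) \/ ~C) -> (~D \/ C)) /\ ~D) \/ B): Łukasiewicz ¬ gives 1 − 0.9 = 0.1
~~~~((((((~A -> B) /\ ~D) \/ ~C) -> (~D \/ C)) /\ ~D) \/ B): Łukasiewicz ¬ gives 1 − 0.1 = 0.9
~~~~~((((((~A -> B) /\ ~D) \/ ~C) -> (~D \/ C)) /\ ~D) \/ B): Łukasiewicz ¬ gives 1 − 0.9 = 0.1

0.10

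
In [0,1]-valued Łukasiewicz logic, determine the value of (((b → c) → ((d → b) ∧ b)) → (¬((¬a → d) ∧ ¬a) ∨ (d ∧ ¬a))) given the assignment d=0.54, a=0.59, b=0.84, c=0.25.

(b → c): min(1, 1 − 0.84 + 0.25) = 0.41
(d → b): min(1, 1 − 0.54 + 0.84) = 1
((d → b) ∧ b) = min(1, 0.84) = 0.84
((b → c) → ((d → b) ∧ b)): min(1, 1 − 0.41 + 0.84) = 1
¬a: Łukasiewicz ¬ gives 1 − 0.59 = 0.41
(¬a → d): min(1, 1 − 0.41 + 0.54) = 1
¬a: Łukasiewicz ¬ gives 1 − 0.59 = 0.41
((¬a → d) ∧ ¬a) = min(1, 0.41) = 0.41
¬((¬a → d) ∧ ¬a): Łukasiewicz ¬ gives 1 − 0.41 = 0.59
¬a: Łukasiewicz ¬ gives 1 − 0.59 = 0.41
(d ∧ ¬a) = min(0.54, 0.41) = 0.41
(¬((¬a → d) ∧ ¬a) ∨ (d ∧ ¬a)) = max(0.59, 0.41) = 0.59
(((b → c) → ((d → b) ∧ b)) → (¬((¬a → d) ∧ ¬a) ∨ (d ∧ ¬a))): min(1, 1 − 1 + 0.59) = 0.59

0.59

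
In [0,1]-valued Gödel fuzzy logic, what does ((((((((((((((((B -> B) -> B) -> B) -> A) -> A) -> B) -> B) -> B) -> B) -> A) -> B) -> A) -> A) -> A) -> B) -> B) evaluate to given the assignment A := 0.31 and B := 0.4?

(B -> B): 0.4 ≤ 0.4, so result = 1
((B -> B) -> B): 1 > 0.4, so result = 0.4
(((B -> B) -> B) -> B): 0.4 ≤ 0.4, so result = 1
((((B -> B) -> B) -> B) -> A): 1 > 0.31, so result = 0.31
(((((B -> B) -> B) -> B) -> A) -> A): 0.31 ≤ 0.31, so result = 1
((((((B -> B) -> B) -> B) -> A) -> A) -> B): 1 > 0.4, so result = 0.4
(((((((B -> B) -> B) -> B) -> A) -> A) -> B) -> B): 0.4 ≤ 0.4, so result = 1
((((((((B -> B) -> B) -> B) -> A) -> A) -> B) -> B) -> B): 1 > 0.4, so result = 0.4
(((((((((B -> B) -> B) -> B) -> A) -> A) -> B) -> B) -> B) -> B): 0.4 ≤ 0.4, so result = 1
((((((((((B -> B) -> B) -> B) -> A) -> A) -> B) -> B) -> B) -> B) -> A): 1 > 0.31, so result = 0.31
(((((((((((B -> B) -> B) -> B) -> A) -> A) -> B) -> B) -> B) -> B) -> A) -> B): 0.31 ≤ 0.4, so result = 1
((((((((((((B -> B) -> B) -> B) -> A) -> A) -> B) -> B) -> B) -> B) -> A) -> B) -> A): 1 > 0.31, so result = 0.31
(((((((((((((B -> B) -> B) -> B) -> A) -> A) -> B) -> B) -> B) -> B) -> A) -> B) -> A) -> A): 0.31 ≤ 0.31, so result = 1
((((((((((((((B -> B) -> B) -> B) -> A) -> A) -> B) -> B) -> B) -> B) -> A) -> B) -> A) -> A) -> A): 1 > 0.31, so result = 0.31
(((((((((((((((B -> B) -> B) -> B) -> A) -> A) -> B) -> B) -> B) -> B) -> A) -> B) -> A) -> A) -> A) -> B): 0.31 ≤ 0.4, so result = 1
((((((((((((((((B -> B) -> B) -> B) -> A) -> A) -> B) -> B) -> B) -> B) -> A) -> B) -> A) -> A) -> A) -> B) -> B): 1 > 0.4, so result = 0.4

0.40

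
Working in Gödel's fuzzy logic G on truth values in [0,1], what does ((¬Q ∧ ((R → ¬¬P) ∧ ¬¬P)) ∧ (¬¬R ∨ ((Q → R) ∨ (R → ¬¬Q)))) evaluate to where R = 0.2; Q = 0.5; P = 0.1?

¬Q: Gödel ¬ of 0.5 = 0 (operand ≠ 0)
¬P: Gödel ¬ of 0.1 = 0 (operand ≠ 0)
¬¬P: Gödel ¬ of 0 = 1 (operand is 0)
(R → ¬¬P): 0.2 ≤ 1, so result = 1
¬P: Gödel ¬ of 0.1 = 0 (operand ≠ 0)
¬¬P: Gödel ¬ of 0 = 1 (operand is 0)
((R → ¬¬P) ∧ ¬¬P) = min(1, 1) = 1
(¬Q ∧ ((R → ¬¬P) ∧ ¬¬P)) = min(0, 1) = 0
¬R: Gödel ¬ of 0.2 = 0 (operand ≠ 0)
¬¬R: Gödel ¬ of 0 = 1 (operand is 0)
(Q → R): 0.5 > 0.2, so result = 0.2
¬Q: Gödel ¬ of 0.5 = 0 (operand ≠ 0)
¬¬Q: Gödel ¬ of 0 = 1 (operand is 0)
(R → ¬¬Q): 0.2 ≤ 1, so result = 1
((Q → R) ∨ (R → ¬¬Q)) = max(0.2, 1) = 1
(¬¬R ∨ ((Q → R) ∨ (R → ¬¬Q))) = max(1, 1) = 1
((¬Q ∧ ((R → ¬¬P) ∧ ¬¬P)) ∧ (¬¬R ∨ ((Q → R) ∨ (R → ¬¬Q)))) = min(0, 1) = 0

0.00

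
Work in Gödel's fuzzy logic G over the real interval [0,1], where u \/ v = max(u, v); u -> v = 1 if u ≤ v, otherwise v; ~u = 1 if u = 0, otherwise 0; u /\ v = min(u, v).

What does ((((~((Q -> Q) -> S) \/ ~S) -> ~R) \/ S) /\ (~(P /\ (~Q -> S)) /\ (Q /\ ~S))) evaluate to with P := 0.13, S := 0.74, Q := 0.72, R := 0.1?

0.00

(Q -> Q): 0.72 ≤ 0.72, so result = 1
((Q -> Q) -> S): 1 > 0.74, so result = 0.74
~((Q -> Q) -> S): Gödel ¬ of 0.74 = 0 (operand ≠ 0)
~S: Gödel ¬ of 0.74 = 0 (operand ≠ 0)
(~((Q -> Q) -> S) \/ ~S) = max(0, 0) = 0
~R: Gödel ¬ of 0.1 = 0 (operand ≠ 0)
((~((Q -> Q) -> S) \/ ~S) -> ~R): 0 ≤ 0, so result = 1
(((~((Q -> Q) -> S) \/ ~S) -> ~R) \/ S) = max(1, 0.74) = 1
~Q: Gödel ¬ of 0.72 = 0 (operand ≠ 0)
(~Q -> S): 0 ≤ 0.74, so result = 1
(P /\ (~Q -> S)) = min(0.13, 1) = 0.13
~(P /\ (~Q -> S)): Gödel ¬ of 0.13 = 0 (operand ≠ 0)
~S: Gödel ¬ of 0.74 = 0 (operand ≠ 0)
(Q /\ ~S) = min(0.72, 0) = 0
(~(P /\ (~Q -> S)) /\ (Q /\ ~S)) = min(0, 0) = 0
((((~((Q -> Q) -> S) \/ ~S) -> ~R) \/ S) /\ (~(P /\ (~Q -> S)) /\ (Q /\ ~S))) = min(1, 0) = 0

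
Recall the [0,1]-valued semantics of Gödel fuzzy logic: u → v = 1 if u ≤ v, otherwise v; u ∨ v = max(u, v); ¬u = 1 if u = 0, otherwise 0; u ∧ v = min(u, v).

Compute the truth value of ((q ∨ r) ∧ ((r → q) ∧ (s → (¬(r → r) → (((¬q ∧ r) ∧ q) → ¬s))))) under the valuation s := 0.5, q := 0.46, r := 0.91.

0.46

(q ∨ r) = max(0.46, 0.91) = 0.91
(r → q): 0.91 > 0.46, so result = 0.46
(r → r): 0.91 ≤ 0.91, so result = 1
¬(r → r): Gödel ¬ of 1 = 0 (operand ≠ 0)
¬q: Gödel ¬ of 0.46 = 0 (operand ≠ 0)
(¬q ∧ r) = min(0, 0.91) = 0
((¬q ∧ r) ∧ q) = min(0, 0.46) = 0
¬s: Gödel ¬ of 0.5 = 0 (operand ≠ 0)
(((¬q ∧ r) ∧ q) → ¬s): 0 ≤ 0, so result = 1
(¬(r → r) → (((¬q ∧ r) ∧ q) → ¬s)): 0 ≤ 1, so result = 1
(s → (¬(r → r) → (((¬q ∧ r) ∧ q) → ¬s))): 0.5 ≤ 1, so result = 1
((r → q) ∧ (s → (¬(r → r) → (((¬q ∧ r) ∧ q) → ¬s)))) = min(0.46, 1) = 0.46
((q ∨ r) ∧ ((r → q) ∧ (s → (¬(r → r) → (((¬q ∧ r) ∧ q) → ¬s))))) = min(0.91, 0.46) = 0.46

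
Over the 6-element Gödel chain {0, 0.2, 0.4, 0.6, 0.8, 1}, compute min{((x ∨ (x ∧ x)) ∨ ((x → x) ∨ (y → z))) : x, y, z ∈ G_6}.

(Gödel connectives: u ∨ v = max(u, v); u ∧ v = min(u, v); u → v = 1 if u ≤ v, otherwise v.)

Every assignment gives 1. For instance at x = 0, y = 0, z = 0:
  (x ∧ x) = min(0, 0) = 0
  (x ∨ (x ∧ x)) = max(0, 0) = 0
  (x → x): 0 ≤ 0, so result = 1
  (y → z): 0 ≤ 0, so result = 1
  ((x → x) ∨ (y → z)) = max(1, 1) = 1
  ((x ∨ (x ∧ x)) ∨ ((x → x) ∨ (y → z))) = max(0, 1) = 1
All 216 assignments give value 1 — the formula is a G_6-tautology.

1.00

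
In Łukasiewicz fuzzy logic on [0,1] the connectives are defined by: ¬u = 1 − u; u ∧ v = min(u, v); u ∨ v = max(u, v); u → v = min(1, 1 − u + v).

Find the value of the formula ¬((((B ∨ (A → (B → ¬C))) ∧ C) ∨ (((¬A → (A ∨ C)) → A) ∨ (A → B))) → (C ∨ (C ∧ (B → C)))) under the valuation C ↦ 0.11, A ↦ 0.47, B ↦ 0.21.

¬C: Łukasiewicz ¬ gives 1 − 0.11 = 0.89
(B → ¬C): min(1, 1 − 0.21 + 0.89) = 1
(A → (B → ¬C)): min(1, 1 − 0.47 + 1) = 1
(B ∨ (A → (B → ¬C))) = max(0.21, 1) = 1
((B ∨ (A → (B → ¬C))) ∧ C) = min(1, 0.11) = 0.11
¬A: Łukasiewicz ¬ gives 1 − 0.47 = 0.53
(A ∨ C) = max(0.47, 0.11) = 0.47
(¬A → (A ∨ C)): min(1, 1 − 0.53 + 0.47) = 0.94
((¬A → (A ∨ C)) → A): min(1, 1 − 0.94 + 0.47) = 0.53
(A → B): min(1, 1 − 0.47 + 0.21) = 0.74
(((¬A → (A ∨ C)) → A) ∨ (A → B)) = max(0.53, 0.74) = 0.74
(((B ∨ (A → (B → ¬C))) ∧ C) ∨ (((¬A → (A ∨ C)) → A) ∨ (A → B))) = max(0.11, 0.74) = 0.74
(B → C): min(1, 1 − 0.21 + 0.11) = 0.9
(C ∧ (B → C)) = min(0.11, 0.9) = 0.11
(C ∨ (C ∧ (B → C))) = max(0.11, 0.11) = 0.11
((((B ∨ (A → (B → ¬C))) ∧ C) ∨ (((¬A → (A ∨ C)) → A) ∨ (A → B))) → (C ∨ (C ∧ (B → C)))): min(1, 1 − 0.74 + 0.11) = 0.37
¬((((B ∨ (A → (B → ¬C))) ∧ C) ∨ (((¬A → (A ∨ C)) → A) ∨ (A → B))) → (C ∨ (C ∧ (B → C)))): Łukasiewicz ¬ gives 1 − 0.37 = 0.63

0.63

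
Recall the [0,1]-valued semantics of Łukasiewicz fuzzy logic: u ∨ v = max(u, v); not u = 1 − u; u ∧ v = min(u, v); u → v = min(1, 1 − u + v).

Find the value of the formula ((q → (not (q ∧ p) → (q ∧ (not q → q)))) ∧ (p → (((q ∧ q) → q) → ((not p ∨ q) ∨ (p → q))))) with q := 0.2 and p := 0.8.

(q ∧ p) = min(0.2, 0.8) = 0.2
not (q ∧ p): Łukasiewicz ¬ gives 1 − 0.2 = 0.8
not q: Łukasiewicz ¬ gives 1 − 0.2 = 0.8
(not q → q): min(1, 1 − 0.8 + 0.2) = 0.4
(q ∧ (not q → q)) = min(0.2, 0.4) = 0.2
(not (q ∧ p) → (q ∧ (not q → q))): min(1, 1 − 0.8 + 0.2) = 0.4
(q → (not (q ∧ p) → (q ∧ (not q → q)))): min(1, 1 − 0.2 + 0.4) = 1
(q ∧ q) = min(0.2, 0.2) = 0.2
((q ∧ q) → q): min(1, 1 − 0.2 + 0.2) = 1
not p: Łukasiewicz ¬ gives 1 − 0.8 = 0.2
(not p ∨ q) = max(0.2, 0.2) = 0.2
(p → q): min(1, 1 − 0.8 + 0.2) = 0.4
((not p ∨ q) ∨ (p → q)) = max(0.2, 0.4) = 0.4
(((q ∧ q) → q) → ((not p ∨ q) ∨ (p → q))): min(1, 1 − 1 + 0.4) = 0.4
(p → (((q ∧ q) → q) → ((not p ∨ q) ∨ (p → q)))): min(1, 1 − 0.8 + 0.4) = 0.6
((q → (not (q ∧ p) → (q ∧ (not q → q)))) ∧ (p → (((q ∧ q) → q) → ((not p ∨ q) ∨ (p → q))))) = min(1, 0.6) = 0.6

0.60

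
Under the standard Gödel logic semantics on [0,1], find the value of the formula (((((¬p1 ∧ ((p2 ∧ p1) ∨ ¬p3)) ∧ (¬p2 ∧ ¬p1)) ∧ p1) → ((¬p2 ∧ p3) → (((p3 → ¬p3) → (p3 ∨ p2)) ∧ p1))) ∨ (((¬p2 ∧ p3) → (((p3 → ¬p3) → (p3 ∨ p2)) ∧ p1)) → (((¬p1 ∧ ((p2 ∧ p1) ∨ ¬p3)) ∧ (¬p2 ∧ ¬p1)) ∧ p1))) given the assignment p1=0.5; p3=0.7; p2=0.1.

¬p1: Gödel ¬ of 0.5 = 0 (operand ≠ 0)
(p2 ∧ p1) = min(0.1, 0.5) = 0.1
¬p3: Gödel ¬ of 0.7 = 0 (operand ≠ 0)
((p2 ∧ p1) ∨ ¬p3) = max(0.1, 0) = 0.1
(¬p1 ∧ ((p2 ∧ p1) ∨ ¬p3)) = min(0, 0.1) = 0
¬p2: Gödel ¬ of 0.1 = 0 (operand ≠ 0)
¬p1: Gödel ¬ of 0.5 = 0 (operand ≠ 0)
(¬p2 ∧ ¬p1) = min(0, 0) = 0
((¬p1 ∧ ((p2 ∧ p1) ∨ ¬p3)) ∧ (¬p2 ∧ ¬p1)) = min(0, 0) = 0
(((¬p1 ∧ ((p2 ∧ p1) ∨ ¬p3)) ∧ (¬p2 ∧ ¬p1)) ∧ p1) = min(0, 0.5) = 0
¬p2: Gödel ¬ of 0.1 = 0 (operand ≠ 0)
(¬p2 ∧ p3) = min(0, 0.7) = 0
¬p3: Gödel ¬ of 0.7 = 0 (operand ≠ 0)
(p3 → ¬p3): 0.7 > 0, so result = 0
(p3 ∨ p2) = max(0.7, 0.1) = 0.7
((p3 → ¬p3) → (p3 ∨ p2)): 0 ≤ 0.7, so result = 1
(((p3 → ¬p3) → (p3 ∨ p2)) ∧ p1) = min(1, 0.5) = 0.5
((¬p2 ∧ p3) → (((p3 → ¬p3) → (p3 ∨ p2)) ∧ p1)): 0 ≤ 0.5, so result = 1
((((¬p1 ∧ ((p2 ∧ p1) ∨ ¬p3)) ∧ (¬p2 ∧ ¬p1)) ∧ p1) → ((¬p2 ∧ p3) → (((p3 → ¬p3) → (p3 ∨ p2)) ∧ p1))): 0 ≤ 1, so result = 1
¬p2: Gödel ¬ of 0.1 = 0 (operand ≠ 0)
(¬p2 ∧ p3) = min(0, 0.7) = 0
¬p3: Gödel ¬ of 0.7 = 0 (operand ≠ 0)
(p3 → ¬p3): 0.7 > 0, so result = 0
(p3 ∨ p2) = max(0.7, 0.1) = 0.7
((p3 → ¬p3) → (p3 ∨ p2)): 0 ≤ 0.7, so result = 1
(((p3 → ¬p3) → (p3 ∨ p2)) ∧ p1) = min(1, 0.5) = 0.5
((¬p2 ∧ p3) → (((p3 → ¬p3) → (p3 ∨ p2)) ∧ p1)): 0 ≤ 0.5, so result = 1
¬p1: Gödel ¬ of 0.5 = 0 (operand ≠ 0)
(p2 ∧ p1) = min(0.1, 0.5) = 0.1
¬p3: Gödel ¬ of 0.7 = 0 (operand ≠ 0)
((p2 ∧ p1) ∨ ¬p3) = max(0.1, 0) = 0.1
(¬p1 ∧ ((p2 ∧ p1) ∨ ¬p3)) = min(0, 0.1) = 0
¬p2: Gödel ¬ of 0.1 = 0 (operand ≠ 0)
¬p1: Gödel ¬ of 0.5 = 0 (operand ≠ 0)
(¬p2 ∧ ¬p1) = min(0, 0) = 0
((¬p1 ∧ ((p2 ∧ p1) ∨ ¬p3)) ∧ (¬p2 ∧ ¬p1)) = min(0, 0) = 0
(((¬p1 ∧ ((p2 ∧ p1) ∨ ¬p3)) ∧ (¬p2 ∧ ¬p1)) ∧ p1) = min(0, 0.5) = 0
(((¬p2 ∧ p3) → (((p3 → ¬p3) → (p3 ∨ p2)) ∧ p1)) → (((¬p1 ∧ ((p2 ∧ p1) ∨ ¬p3)) ∧ (¬p2 ∧ ¬p1)) ∧ p1)): 1 > 0, so result = 0
(((((¬p1 ∧ ((p2 ∧ p1) ∨ ¬p3)) ∧ (¬p2 ∧ ¬p1)) ∧ p1) → ((¬p2 ∧ p3) → (((p3 → ¬p3) → (p3 ∨ p2)) ∧ p1))) ∨ (((¬p2 ∧ p3) → (((p3 → ¬p3) → (p3 ∨ p2)) ∧ p1)) → (((¬p1 ∧ ((p2 ∧ p1) ∨ ¬p3)) ∧ (¬p2 ∧ ¬p1)) ∧ p1))) = max(1, 0) = 1

1.00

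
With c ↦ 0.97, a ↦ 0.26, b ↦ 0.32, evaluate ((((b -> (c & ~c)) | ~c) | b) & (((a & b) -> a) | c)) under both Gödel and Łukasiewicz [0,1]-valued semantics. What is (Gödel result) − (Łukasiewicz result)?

Gödel evaluation:
  ~c: Gödel ¬ of 0.97 = 0 (operand ≠ 0)
  (c & ~c) = min(0.97, 0) = 0
  (b -> (c & ~c)): 0.32 > 0, so result = 0
  ~c: Gödel ¬ of 0.97 = 0 (operand ≠ 0)
  ((b -> (c & ~c)) | ~c) = max(0, 0) = 0
  (((b -> (c & ~c)) | ~c) | b) = max(0, 0.32) = 0.32
  (a & b) = min(0.26, 0.32) = 0.26
  ((a & b) -> a): 0.26 ≤ 0.26, so result = 1
  (((a & b) -> a) | c) = max(1, 0.97) = 1
  ((((b -> (c & ~c)) | ~c) | b) & (((a & b) -> a) | c)) = min(0.32, 1) = 0.32
  Gödel value = 0.32
Łukasiewicz evaluation:
  ~c: Łukasiewicz ¬ gives 1 − 0.97 = 0.03
  (c & ~c) = min(0.97, 0.03) = 0.03
  (b -> (c & ~c)): min(1, 1 − 0.32 + 0.03) = 0.71
  ~c: Łukasiewicz ¬ gives 1 − 0.97 = 0.03
  ((b -> (c & ~c)) | ~c) = max(0.71, 0.03) = 0.71
  (((b -> (c & ~c)) | ~c) | b) = max(0.71, 0.32) = 0.71
  (a & b) = min(0.26, 0.32) = 0.26
  ((a & b) -> a): min(1, 1 − 0.26 + 0.26) = 1
  (((a & b) -> a) | c) = max(1, 0.97) = 1
  ((((b -> (c & ~c)) | ~c) | b) & (((a & b) -> a) | c)) = min(0.71, 1) = 0.71
  Łukasiewicz value = 0.71
Difference: 0.32 − 0.71 = -0.39

-0.39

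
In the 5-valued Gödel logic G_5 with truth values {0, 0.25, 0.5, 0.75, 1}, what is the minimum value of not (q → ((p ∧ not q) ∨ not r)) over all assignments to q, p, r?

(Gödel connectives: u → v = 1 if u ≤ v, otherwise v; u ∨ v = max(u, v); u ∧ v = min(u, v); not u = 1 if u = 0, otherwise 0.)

The minimum is attained at q = 0, p = 0, r = 0:
  not q: Gödel ¬ of 0 = 1 (operand is 0)
  (p ∧ not q) = min(0, 1) = 0
  not r: Gödel ¬ of 0 = 1 (operand is 0)
  ((p ∧ not q) ∨ not r) = max(0, 1) = 1
  (q → ((p ∧ not q) ∨ not r)): 0 ≤ 1, so result = 1
  not (q → ((p ∧ not q) ∨ not r)): Gödel ¬ of 1 = 0 (operand ≠ 0)
Checking all 125 assignments confirms none give a value below 0.00.

0.00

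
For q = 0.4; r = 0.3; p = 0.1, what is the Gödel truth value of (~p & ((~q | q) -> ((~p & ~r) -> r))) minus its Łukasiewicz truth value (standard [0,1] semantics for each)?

-0.90

Gödel evaluation:
  ~p: Gödel ¬ of 0.1 = 0 (operand ≠ 0)
  ~q: Gödel ¬ of 0.4 = 0 (operand ≠ 0)
  (~q | q) = max(0, 0.4) = 0.4
  ~p: Gödel ¬ of 0.1 = 0 (operand ≠ 0)
  ~r: Gödel ¬ of 0.3 = 0 (operand ≠ 0)
  (~p & ~r) = min(0, 0) = 0
  ((~p & ~r) -> r): 0 ≤ 0.3, so result = 1
  ((~q | q) -> ((~p & ~r) -> r)): 0.4 ≤ 1, so result = 1
  (~p & ((~q | q) -> ((~p & ~r) -> r))) = min(0, 1) = 0
  Gödel value = 0
Łukasiewicz evaluation:
  ~p: Łukasiewicz ¬ gives 1 − 0.1 = 0.9
  ~q: Łukasiewicz ¬ gives 1 − 0.4 = 0.6
  (~q | q) = max(0.6, 0.4) = 0.6
  ~p: Łukasiewicz ¬ gives 1 − 0.1 = 0.9
  ~r: Łukasiewicz ¬ gives 1 − 0.3 = 0.7
  (~p & ~r) = min(0.9, 0.7) = 0.7
  ((~p & ~r) -> r): min(1, 1 − 0.7 + 0.3) = 0.6
  ((~q | q) -> ((~p & ~r) -> r)): min(1, 1 − 0.6 + 0.6) = 1
  (~p & ((~q | q) -> ((~p & ~r) -> r))) = min(0.9, 1) = 0.9
  Łukasiewicz value = 0.9
Difference: 0 − 0.9 = -0.90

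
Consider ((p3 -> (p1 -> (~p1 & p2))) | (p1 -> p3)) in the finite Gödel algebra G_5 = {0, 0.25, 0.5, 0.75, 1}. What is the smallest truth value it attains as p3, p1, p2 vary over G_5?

0.25

The minimum is attained at p3 = 0.25, p1 = 0.5, p2 = 0:
  ~p1: Gödel ¬ of 0.5 = 0 (operand ≠ 0)
  (~p1 & p2) = min(0, 0) = 0
  (p1 -> (~p1 & p2)): 0.5 > 0, so result = 0
  (p3 -> (p1 -> (~p1 & p2))): 0.25 > 0, so result = 0
  (p1 -> p3): 0.5 > 0.25, so result = 0.25
  ((p3 -> (p1 -> (~p1 & p2))) | (p1 -> p3)) = max(0, 0.25) = 0.25
Checking all 125 assignments confirms none give a value below 0.25.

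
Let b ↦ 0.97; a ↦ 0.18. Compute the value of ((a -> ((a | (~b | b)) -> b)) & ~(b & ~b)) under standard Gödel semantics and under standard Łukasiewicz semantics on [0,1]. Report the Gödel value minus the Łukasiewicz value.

Gödel evaluation:
  ~b: Gödel ¬ of 0.97 = 0 (operand ≠ 0)
  (~b | b) = max(0, 0.97) = 0.97
  (a | (~b | b)) = max(0.18, 0.97) = 0.97
  ((a | (~b | b)) -> b): 0.97 ≤ 0.97, so result = 1
  (a -> ((a | (~b | b)) -> b)): 0.18 ≤ 1, so result = 1
  ~b: Gödel ¬ of 0.97 = 0 (operand ≠ 0)
  (b & ~b) = min(0.97, 0) = 0
  ~(b & ~b): Gödel ¬ of 0 = 1 (operand is 0)
  ((a -> ((a | (~b | b)) -> b)) & ~(b & ~b)) = min(1, 1) = 1
  Gödel value = 1
Łukasiewicz evaluation:
  ~b: Łukasiewicz ¬ gives 1 − 0.97 = 0.03
  (~b | b) = max(0.03, 0.97) = 0.97
  (a | (~b | b)) = max(0.18, 0.97) = 0.97
  ((a | (~b | b)) -> b): min(1, 1 − 0.97 + 0.97) = 1
  (a -> ((a | (~b | b)) -> b)): min(1, 1 − 0.18 + 1) = 1
  ~b: Łukasiewicz ¬ gives 1 − 0.97 = 0.03
  (b & ~b) = min(0.97, 0.03) = 0.03
  ~(b & ~b): Łukasiewicz ¬ gives 1 − 0.03 = 0.97
  ((a -> ((a | (~b | b)) -> b)) & ~(b & ~b)) = min(1, 0.97) = 0.97
  Łukasiewicz value = 0.97
Difference: 1 − 0.97 = 0.03

0.03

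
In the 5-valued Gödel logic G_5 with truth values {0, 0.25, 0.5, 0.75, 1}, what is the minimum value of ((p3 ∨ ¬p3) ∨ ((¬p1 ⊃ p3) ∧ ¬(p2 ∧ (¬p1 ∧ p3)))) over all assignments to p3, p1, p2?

0.25

The minimum is attained at p3 = 0.25, p1 = 0, p2 = 0:
  ¬p3: Gödel ¬ of 0.25 = 0 (operand ≠ 0)
  (p3 ∨ ¬p3) = max(0.25, 0) = 0.25
  ¬p1: Gödel ¬ of 0 = 1 (operand is 0)
  (¬p1 ⊃ p3): 1 > 0.25, so result = 0.25
  ¬p1: Gödel ¬ of 0 = 1 (operand is 0)
  (¬p1 ∧ p3) = min(1, 0.25) = 0.25
  (p2 ∧ (¬p1 ∧ p3)) = min(0, 0.25) = 0
  ¬(p2 ∧ (¬p1 ∧ p3)): Gödel ¬ of 0 = 1 (operand is 0)
  ((¬p1 ⊃ p3) ∧ ¬(p2 ∧ (¬p1 ∧ p3))) = min(0.25, 1) = 0.25
  ((p3 ∨ ¬p3) ∨ ((¬p1 ⊃ p3) ∧ ¬(p2 ∧ (¬p1 ∧ p3)))) = max(0.25, 0.25) = 0.25
Checking all 125 assignments confirms none give a value below 0.25.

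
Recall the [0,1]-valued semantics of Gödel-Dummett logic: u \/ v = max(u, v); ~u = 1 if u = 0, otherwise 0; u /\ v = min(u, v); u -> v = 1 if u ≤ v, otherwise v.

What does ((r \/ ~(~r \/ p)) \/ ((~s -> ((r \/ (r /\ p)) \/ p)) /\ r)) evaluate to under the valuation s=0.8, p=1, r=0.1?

~r: Gödel ¬ of 0.1 = 0 (operand ≠ 0)
(~r \/ p) = max(0, 1) = 1
~(~r \/ p): Gödel ¬ of 1 = 0 (operand ≠ 0)
(r \/ ~(~r \/ p)) = max(0.1, 0) = 0.1
~s: Gödel ¬ of 0.8 = 0 (operand ≠ 0)
(r /\ p) = min(0.1, 1) = 0.1
(r \/ (r /\ p)) = max(0.1, 0.1) = 0.1
((r \/ (r /\ p)) \/ p) = max(0.1, 1) = 1
(~s -> ((r \/ (r /\ p)) \/ p)): 0 ≤ 1, so result = 1
((~s -> ((r \/ (r /\ p)) \/ p)) /\ r) = min(1, 0.1) = 0.1
((r \/ ~(~r \/ p)) \/ ((~s -> ((r \/ (r /\ p)) \/ p)) /\ r)) = max(0.1, 0.1) = 0.1

0.10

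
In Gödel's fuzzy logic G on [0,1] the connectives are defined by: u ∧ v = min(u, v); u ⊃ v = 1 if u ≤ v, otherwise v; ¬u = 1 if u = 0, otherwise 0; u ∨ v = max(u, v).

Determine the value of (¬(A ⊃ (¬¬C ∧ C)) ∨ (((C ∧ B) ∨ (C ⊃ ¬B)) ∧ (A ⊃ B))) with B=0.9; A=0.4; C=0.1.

0.10

¬C: Gödel ¬ of 0.1 = 0 (operand ≠ 0)
¬¬C: Gödel ¬ of 0 = 1 (operand is 0)
(¬¬C ∧ C) = min(1, 0.1) = 0.1
(A ⊃ (¬¬C ∧ C)): 0.4 > 0.1, so result = 0.1
¬(A ⊃ (¬¬C ∧ C)): Gödel ¬ of 0.1 = 0 (operand ≠ 0)
(C ∧ B) = min(0.1, 0.9) = 0.1
¬B: Gödel ¬ of 0.9 = 0 (operand ≠ 0)
(C ⊃ ¬B): 0.1 > 0, so result = 0
((C ∧ B) ∨ (C ⊃ ¬B)) = max(0.1, 0) = 0.1
(A ⊃ B): 0.4 ≤ 0.9, so result = 1
(((C ∧ B) ∨ (C ⊃ ¬B)) ∧ (A ⊃ B)) = min(0.1, 1) = 0.1
(¬(A ⊃ (¬¬C ∧ C)) ∨ (((C ∧ B) ∨ (C ⊃ ¬B)) ∧ (A ⊃ B))) = max(0, 0.1) = 0.1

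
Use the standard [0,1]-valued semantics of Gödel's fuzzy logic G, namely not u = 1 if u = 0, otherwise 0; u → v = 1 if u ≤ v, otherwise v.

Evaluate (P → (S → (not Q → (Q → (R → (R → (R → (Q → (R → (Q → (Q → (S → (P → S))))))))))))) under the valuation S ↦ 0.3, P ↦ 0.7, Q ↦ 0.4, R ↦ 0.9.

1.00

not Q: Gödel ¬ of 0.4 = 0 (operand ≠ 0)
(P → S): 0.7 > 0.3, so result = 0.3
(S → (P → S)): 0.3 ≤ 0.3, so result = 1
(Q → (S → (P → S))): 0.4 ≤ 1, so result = 1
(Q → (Q → (S → (P → S)))): 0.4 ≤ 1, so result = 1
(R → (Q → (Q → (S → (P → S))))): 0.9 ≤ 1, so result = 1
(Q → (R → (Q → (Q → (S → (P → S)))))): 0.4 ≤ 1, so result = 1
(R → (Q → (R → (Q → (Q → (S → (P → S))))))): 0.9 ≤ 1, so result = 1
(R → (R → (Q → (R → (Q → (Q → (S → (P → S)))))))): 0.9 ≤ 1, so result = 1
(R → (R → (R → (Q → (R → (Q → (Q → (S → (P → S))))))))): 0.9 ≤ 1, so result = 1
(Q → (R → (R → (R → (Q → (R → (Q → (Q → (S → (P → S)))))))))): 0.4 ≤ 1, so result = 1
(not Q → (Q → (R → (R → (R → (Q → (R → (Q → (Q → (S → (P → S))))))))))): 0 ≤ 1, so result = 1
(S → (not Q → (Q → (R → (R → (R → (Q → (R → (Q → (Q → (S → (P → S)))))))))))): 0.3 ≤ 1, so result = 1
(P → (S → (not Q → (Q → (R → (R → (R → (Q → (R → (Q → (Q → (S → (P → S))))))))))))): 0.7 ≤ 1, so result = 1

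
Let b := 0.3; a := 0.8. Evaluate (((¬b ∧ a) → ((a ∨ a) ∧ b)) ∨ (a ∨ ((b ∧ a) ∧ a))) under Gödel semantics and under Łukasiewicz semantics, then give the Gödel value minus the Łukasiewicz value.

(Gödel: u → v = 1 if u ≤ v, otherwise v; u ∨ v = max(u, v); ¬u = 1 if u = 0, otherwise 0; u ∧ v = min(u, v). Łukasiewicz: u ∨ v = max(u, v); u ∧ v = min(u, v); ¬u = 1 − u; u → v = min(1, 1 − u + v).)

Gödel evaluation:
  ¬b: Gödel ¬ of 0.3 = 0 (operand ≠ 0)
  (¬b ∧ a) = min(0, 0.8) = 0
  (a ∨ a) = max(0.8, 0.8) = 0.8
  ((a ∨ a) ∧ b) = min(0.8, 0.3) = 0.3
  ((¬b ∧ a) → ((a ∨ a) ∧ b)): 0 ≤ 0.3, so result = 1
  (b ∧ a) = min(0.3, 0.8) = 0.3
  ((b ∧ a) ∧ a) = min(0.3, 0.8) = 0.3
  (a ∨ ((b ∧ a) ∧ a)) = max(0.8, 0.3) = 0.8
  (((¬b ∧ a) → ((a ∨ a) ∧ b)) ∨ (a ∨ ((b ∧ a) ∧ a))) = max(1, 0.8) = 1
  Gödel value = 1
Łukasiewicz evaluation:
  ¬b: Łukasiewicz ¬ gives 1 − 0.3 = 0.7
  (¬b ∧ a) = min(0.7, 0.8) = 0.7
  (a ∨ a) = max(0.8, 0.8) = 0.8
  ((a ∨ a) ∧ b) = min(0.8, 0.3) = 0.3
  ((¬b ∧ a) → ((a ∨ a) ∧ b)): min(1, 1 − 0.7 + 0.3) = 0.6
  (b ∧ a) = min(0.3, 0.8) = 0.3
  ((b ∧ a) ∧ a) = min(0.3, 0.8) = 0.3
  (a ∨ ((b ∧ a) ∧ a)) = max(0.8, 0.3) = 0.8
  (((¬b ∧ a) → ((a ∨ a) ∧ b)) ∨ (a ∨ ((b ∧ a) ∧ a))) = max(0.6, 0.8) = 0.8
  Łukasiewicz value = 0.8
Difference: 1 − 0.8 = 0.20

0.20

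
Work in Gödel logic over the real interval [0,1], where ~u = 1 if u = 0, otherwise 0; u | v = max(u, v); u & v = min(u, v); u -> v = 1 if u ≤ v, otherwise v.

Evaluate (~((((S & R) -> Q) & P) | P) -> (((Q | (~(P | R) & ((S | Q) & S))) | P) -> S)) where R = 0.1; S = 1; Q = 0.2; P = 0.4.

(S & R) = min(1, 0.1) = 0.1
((S & R) -> Q): 0.1 ≤ 0.2, so result = 1
(((S & R) -> Q) & P) = min(1, 0.4) = 0.4
((((S & R) -> Q) & P) | P) = max(0.4, 0.4) = 0.4
~((((S & R) -> Q) & P) | P): Gödel ¬ of 0.4 = 0 (operand ≠ 0)
(P | R) = max(0.4, 0.1) = 0.4
~(P | R): Gödel ¬ of 0.4 = 0 (operand ≠ 0)
(S | Q) = max(1, 0.2) = 1
((S | Q) & S) = min(1, 1) = 1
(~(P | R) & ((S | Q) & S)) = min(0, 1) = 0
(Q | (~(P | R) & ((S | Q) & S))) = max(0.2, 0) = 0.2
((Q | (~(P | R) & ((S | Q) & S))) | P) = max(0.2, 0.4) = 0.4
(((Q | (~(P | R) & ((S | Q) & S))) | P) -> S): 0.4 ≤ 1, so result = 1
(~((((S & R) -> Q) & P) | P) -> (((Q | (~(P | R) & ((S | Q) & S))) | P) -> S)): 0 ≤ 1, so result = 1

1.00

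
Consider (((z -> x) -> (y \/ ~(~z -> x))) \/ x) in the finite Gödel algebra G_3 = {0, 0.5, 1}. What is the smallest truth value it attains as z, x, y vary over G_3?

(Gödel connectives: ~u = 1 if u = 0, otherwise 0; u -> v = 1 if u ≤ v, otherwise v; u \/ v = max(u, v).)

0.50

The minimum is attained at z = 0, x = 0.5, y = 0:
  (z -> x): 0 ≤ 0.5, so result = 1
  ~z: Gödel ¬ of 0 = 1 (operand is 0)
  (~z -> x): 1 > 0.5, so result = 0.5
  ~(~z -> x): Gödel ¬ of 0.5 = 0 (operand ≠ 0)
  (y \/ ~(~z -> x)) = max(0, 0) = 0
  ((z -> x) -> (y \/ ~(~z -> x))): 1 > 0, so result = 0
  (((z -> x) -> (y \/ ~(~z -> x))) \/ x) = max(0, 0.5) = 0.5
Checking all 27 assignments confirms none give a value below 0.50.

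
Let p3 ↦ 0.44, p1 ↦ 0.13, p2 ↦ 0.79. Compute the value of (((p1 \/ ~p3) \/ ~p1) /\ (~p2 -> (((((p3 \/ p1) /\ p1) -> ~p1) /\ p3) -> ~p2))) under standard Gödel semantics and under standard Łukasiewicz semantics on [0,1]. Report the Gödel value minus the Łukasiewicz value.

-0.74

Gödel evaluation:
  ~p3: Gödel ¬ of 0.44 = 0 (operand ≠ 0)
  (p1 \/ ~p3) = max(0.13, 0) = 0.13
  ~p1: Gödel ¬ of 0.13 = 0 (operand ≠ 0)
  ((p1 \/ ~p3) \/ ~p1) = max(0.13, 0) = 0.13
  ~p2: Gödel ¬ of 0.79 = 0 (operand ≠ 0)
  (p3 \/ p1) = max(0.44, 0.13) = 0.44
  ((p3 \/ p1) /\ p1) = min(0.44, 0.13) = 0.13
  ~p1: Gödel ¬ of 0.13 = 0 (operand ≠ 0)
  (((p3 \/ p1) /\ p1) -> ~p1): 0.13 > 0, so result = 0
  ((((p3 \/ p1) /\ p1) -> ~p1) /\ p3) = min(0, 0.44) = 0
  ~p2: Gödel ¬ of 0.79 = 0 (operand ≠ 0)
  (((((p3 \/ p1) /\ p1) -> ~p1) /\ p3) -> ~p2): 0 ≤ 0, so result = 1
  (~p2 -> (((((p3 \/ p1) /\ p1) -> ~p1) /\ p3) -> ~p2)): 0 ≤ 1, so result = 1
  (((p1 \/ ~p3) \/ ~p1) /\ (~p2 -> (((((p3 \/ p1) /\ p1) -> ~p1) /\ p3) -> ~p2))) = min(0.13, 1) = 0.13
  Gödel value = 0.13
Łukasiewicz evaluation:
  ~p3: Łukasiewicz ¬ gives 1 − 0.44 = 0.56
  (p1 \/ ~p3) = max(0.13, 0.56) = 0.56
  ~p1: Łukasiewicz ¬ gives 1 − 0.13 = 0.87
  ((p1 \/ ~p3) \/ ~p1) = max(0.56, 0.87) = 0.87
  ~p2: Łukasiewicz ¬ gives 1 − 0.79 = 0.21
  (p3 \/ p1) = max(0.44, 0.13) = 0.44
  ((p3 \/ p1) /\ p1) = min(0.44, 0.13) = 0.13
  ~p1: Łukasiewicz ¬ gives 1 − 0.13 = 0.87
  (((p3 \/ p1) /\ p1) -> ~p1): min(1, 1 − 0.13 + 0.87) = 1
  ((((p3 \/ p1) /\ p1) -> ~p1) /\ p3) = min(1, 0.44) = 0.44
  ~p2: Łukasiewicz ¬ gives 1 − 0.79 = 0.21
  (((((p3 \/ p1) /\ p1) -> ~p1) /\ p3) -> ~p2): min(1, 1 − 0.44 + 0.21) = 0.77
  (~p2 -> (((((p3 \/ p1) /\ p1) -> ~p1) /\ p3) -> ~p2)): min(1, 1 − 0.21 + 0.77) = 1
  (((p1 \/ ~p3) \/ ~p1) /\ (~p2 -> (((((p3 \/ p1) /\ p1) -> ~p1) /\ p3) -> ~p2))) = min(0.87, 1) = 0.87
  Łukasiewicz value = 0.87
Difference: 0.13 − 0.87 = -0.74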